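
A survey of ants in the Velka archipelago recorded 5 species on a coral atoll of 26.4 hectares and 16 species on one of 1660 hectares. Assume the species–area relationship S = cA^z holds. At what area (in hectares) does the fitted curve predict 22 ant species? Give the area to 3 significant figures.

z = ln(16/5) / ln(1660/26.4) = 1.1632 / 4.1412 = 0.2809
c = 5 / 26.4^0.2809 = 5 / 2.508 = 1.994
A = (22/1.994)^(1/0.2809) ⇒ ln A = ln(11.03)/0.2809 = 8.5484
A = e^8.5484 ≈ 5158 hectares

5160 hectares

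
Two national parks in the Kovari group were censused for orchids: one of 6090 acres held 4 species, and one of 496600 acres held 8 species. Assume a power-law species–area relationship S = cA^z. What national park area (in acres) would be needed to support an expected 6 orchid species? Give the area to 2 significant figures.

80000 acres

z = ln(8/4) / ln(496600/6090) = 0.6931 / 4.4011 = 0.1575
c = 4 / 6090^0.1575 = 4 / 3.945 = 1.014
A = (6/1.014)^(1/0.1575) ⇒ ln A = ln(5.918)/0.1575 = 11.2889
A = e^11.2889 ≈ 79930 acres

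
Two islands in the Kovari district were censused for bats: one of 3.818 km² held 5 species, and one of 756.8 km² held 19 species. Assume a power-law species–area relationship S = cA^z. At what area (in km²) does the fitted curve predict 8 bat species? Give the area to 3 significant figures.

24.6 km²

z = ln(19/5) / ln(756.8/3.818) = 1.3350 / 5.2894 = 0.2524
c = 5 / 3.818^0.2524 = 5 / 1.402 = 3.565
A = (8/3.565)^(1/0.2524) ⇒ ln A = ln(2.244)/0.2524 = 3.2019
A = e^3.2019 ≈ 24.58 km²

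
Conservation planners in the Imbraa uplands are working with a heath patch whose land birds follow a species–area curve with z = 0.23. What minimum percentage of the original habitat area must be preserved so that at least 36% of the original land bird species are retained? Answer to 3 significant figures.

Need (A_new/A_old)^0.23 = 0.36, so A_new/A_old = 0.36^(1/0.23) = 0.36^4.348
ln(A_new/A_old) = ln 0.36 / 0.23 = -1.0217 / 0.23 = -4.4420
A_new/A_old = e^-4.4420 ≈ 0.01177

1.18%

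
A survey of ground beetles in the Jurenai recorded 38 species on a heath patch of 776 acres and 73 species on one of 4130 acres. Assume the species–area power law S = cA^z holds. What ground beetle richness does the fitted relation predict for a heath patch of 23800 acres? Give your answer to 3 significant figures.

145

z = ln(73/38) / ln(4130/776) = 0.6529 / 1.6719 = 0.3905
c = 38 / 776^0.3905 = 38 / 13.44 = 2.827
S₃ = 2.827 × 23800^0.3905 = 2.827 × 51.18 ≈ 144.7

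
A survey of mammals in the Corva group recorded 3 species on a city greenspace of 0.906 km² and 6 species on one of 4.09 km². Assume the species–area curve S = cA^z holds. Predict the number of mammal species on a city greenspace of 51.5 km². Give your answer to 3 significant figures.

19.2

z = ln(6/3) / ln(4.09/0.906) = 0.6931 / 1.5073 = 0.4599
c = 3 / 0.906^0.4599 = 3 / 0.9556 = 3.139
S₃ = 3.139 × 51.5^0.4599 = 3.139 × 6.126 ≈ 19.23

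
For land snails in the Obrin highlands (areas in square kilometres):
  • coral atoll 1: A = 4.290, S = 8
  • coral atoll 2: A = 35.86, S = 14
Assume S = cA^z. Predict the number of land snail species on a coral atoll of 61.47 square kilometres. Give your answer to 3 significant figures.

16.1

z = ln(14/8) / ln(35.86/4.29) = 0.5596 / 2.1233 = 0.2636
c = 8 / 4.29^0.2636 = 8 / 1.468 = 5.45
S₃ = 5.45 × 61.47^0.2636 = 5.45 × 2.961 ≈ 16.14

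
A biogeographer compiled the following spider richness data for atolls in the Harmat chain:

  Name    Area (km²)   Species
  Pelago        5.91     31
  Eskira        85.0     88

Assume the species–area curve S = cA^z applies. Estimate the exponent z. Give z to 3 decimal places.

Taking logs: ln S = ln c + z ln A, so z = (ln S₂ − ln S₁)/(ln A₂ − ln A₁).
z = ln(88/31) / ln(85/5.91) = ln(2.839) / ln(14.38) = 1.0433 / 2.6660 = 0.3914

0.391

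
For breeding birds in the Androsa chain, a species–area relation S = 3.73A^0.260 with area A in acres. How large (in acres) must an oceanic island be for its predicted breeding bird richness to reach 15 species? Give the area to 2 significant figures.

15 = 3.73 × A^0.26  ⇒  A^0.26 = 15/3.73 = 4.021
ln A = ln(4.021) / 0.26 = 1.3916 / 0.26 = 5.3525
A = e^5.3525 ≈ 211.1 acres

210 acres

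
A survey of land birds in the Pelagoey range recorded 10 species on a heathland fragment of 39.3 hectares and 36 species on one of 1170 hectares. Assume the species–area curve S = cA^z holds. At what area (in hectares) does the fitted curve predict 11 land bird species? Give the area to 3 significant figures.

z = ln(36/10) / ln(1170/39.3) = 1.2809 / 3.3935 = 0.3775
c = 10 / 39.3^0.3775 = 10 / 3.998 = 2.501
A = (11/2.501)^(1/0.3775) ⇒ ln A = ln(4.398)/0.3775 = 3.9237
A = e^3.9237 ≈ 50.59 hectares

50.6 hectares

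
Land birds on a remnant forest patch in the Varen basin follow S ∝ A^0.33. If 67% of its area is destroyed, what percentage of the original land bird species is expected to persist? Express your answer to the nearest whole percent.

69%

S_new/S_old = (A_new/A_old)^z = 0.33^0.33
= exp(0.33 × ln 0.33) = exp(0.33 × -1.1087) = exp(-0.3659) ≈ 0.6936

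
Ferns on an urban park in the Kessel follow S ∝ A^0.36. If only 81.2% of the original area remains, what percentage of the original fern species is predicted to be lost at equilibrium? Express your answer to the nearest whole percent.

S_new/S_old = (A_new/A_old)^z = 0.812^0.36
= exp(0.36 × ln 0.812) = exp(0.36 × -0.2083) = exp(-0.0750) ≈ 0.9278
Fraction lost = 1 − 0.9278 = 0.07223

7%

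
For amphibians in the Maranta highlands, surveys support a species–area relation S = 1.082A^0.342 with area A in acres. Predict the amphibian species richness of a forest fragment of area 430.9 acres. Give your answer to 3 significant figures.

8.61

S = 1.082 × 430.9^0.342 = 1.082 × 7.961 ≈ 8.614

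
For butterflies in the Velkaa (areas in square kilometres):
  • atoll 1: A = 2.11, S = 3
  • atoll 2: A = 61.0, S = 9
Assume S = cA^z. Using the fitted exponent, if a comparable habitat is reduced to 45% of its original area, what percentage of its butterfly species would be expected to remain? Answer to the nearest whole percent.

z = ln(9/3) / ln(61/2.11) = 1.0986 / 3.3642 = 0.3266
S_new/S_old = (A_new/A_old)^z = 0.45^0.3266 = exp(0.3266 × -0.7985) = 0.7705

77%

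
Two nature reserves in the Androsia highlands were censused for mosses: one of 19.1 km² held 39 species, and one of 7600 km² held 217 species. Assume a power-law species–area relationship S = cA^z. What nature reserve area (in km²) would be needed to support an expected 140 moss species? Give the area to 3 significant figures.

z = ln(217/39) / ln(7600/19.1) = 1.7163 / 5.9862 = 0.2867
c = 39 / 19.1^0.2867 = 39 / 2.33 = 16.74
A = (140/16.74)^(1/0.2867) ⇒ ln A = ln(8.363)/0.2867 = 7.4074
A = e^7.4074 ≈ 1648 km²

1650 km²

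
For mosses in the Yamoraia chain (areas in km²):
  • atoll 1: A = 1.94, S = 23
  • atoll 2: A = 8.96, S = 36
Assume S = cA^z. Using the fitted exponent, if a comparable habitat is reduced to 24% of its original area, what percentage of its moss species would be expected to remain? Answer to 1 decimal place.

65.8%

z = ln(36/23) / ln(8.96/1.94) = 0.4480 / 1.5301 = 0.2928
S_new/S_old = (A_new/A_old)^z = 0.24^0.2928 = exp(0.2928 × -1.4271) = 0.6584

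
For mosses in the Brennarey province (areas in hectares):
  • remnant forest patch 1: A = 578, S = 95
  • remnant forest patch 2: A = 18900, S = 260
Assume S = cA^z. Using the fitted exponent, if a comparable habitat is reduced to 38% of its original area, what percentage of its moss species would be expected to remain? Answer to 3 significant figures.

z = ln(260/95) / ln(18900/578) = 1.0068 / 3.4873 = 0.2887
S_new/S_old = (A_new/A_old)^z = 0.38^0.2887 = exp(0.2887 × -0.9676) = 0.7563

75.6%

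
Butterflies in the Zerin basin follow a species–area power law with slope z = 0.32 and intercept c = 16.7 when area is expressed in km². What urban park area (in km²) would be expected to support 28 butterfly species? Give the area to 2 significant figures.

28 = 16.7 × A^0.32  ⇒  A^0.32 = 28/16.7 = 1.677
ln A = ln(1.677) / 0.32 = 0.5168 / 0.32 = 1.6150
A = e^1.6150 ≈ 5.028 km²

5.0 km²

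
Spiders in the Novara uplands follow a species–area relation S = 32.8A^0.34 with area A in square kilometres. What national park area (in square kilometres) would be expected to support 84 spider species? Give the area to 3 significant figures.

84 = 32.8 × A^0.34  ⇒  A^0.34 = 84/32.8 = 2.561
ln A = ln(2.561) / 0.34 = 0.9404 / 0.34 = 2.7658
A = e^2.7658 ≈ 15.89 square kilometres

15.9 square kilometres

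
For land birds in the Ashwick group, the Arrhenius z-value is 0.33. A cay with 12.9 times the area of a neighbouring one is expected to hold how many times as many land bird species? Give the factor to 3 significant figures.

S₂/S₁ = (A₂/A₁)^z = 12.9^0.33
ln(S₂/S₁) = 0.33 × ln 12.9 = 0.33 × 2.5572 = 0.8439
S₂/S₁ = e^0.8439 ≈ 2.325

2.33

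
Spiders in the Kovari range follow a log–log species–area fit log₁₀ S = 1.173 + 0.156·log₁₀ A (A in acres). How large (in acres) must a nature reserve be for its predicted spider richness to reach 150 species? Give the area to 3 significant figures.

150 = 14.89 × A^0.156  ⇒  A^0.156 = 150/14.89 = 10.07
ln A = ln(10.07) / 0.156 = 2.3097 / 0.156 = 14.8058
A = e^14.8058 ≈ 2691982 acres

2690000 acres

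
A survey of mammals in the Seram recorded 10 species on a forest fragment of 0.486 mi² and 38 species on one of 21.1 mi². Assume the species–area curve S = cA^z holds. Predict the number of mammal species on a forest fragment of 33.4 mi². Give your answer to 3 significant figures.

z = ln(38/10) / ln(21.1/0.486) = 1.3350 / 3.7708 = 0.3540
c = 10 / 0.486^0.3540 = 10 / 0.7746 = 12.91
S₃ = 12.91 × 33.4^0.3540 = 12.91 × 3.463 ≈ 44.71

44.7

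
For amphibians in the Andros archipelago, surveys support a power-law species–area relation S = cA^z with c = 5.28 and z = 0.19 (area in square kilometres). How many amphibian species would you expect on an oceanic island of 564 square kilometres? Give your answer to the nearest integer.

18 species

S = 5.28 × 564^0.19 = 5.28 × 3.332 ≈ 17.59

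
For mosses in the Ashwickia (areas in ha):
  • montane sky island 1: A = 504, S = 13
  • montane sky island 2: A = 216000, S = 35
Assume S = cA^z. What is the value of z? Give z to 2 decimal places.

Taking logs: ln S = ln c + z ln A, so z = (ln S₂ − ln S₁)/(ln A₂ − ln A₁).
z = ln(35/13) / ln(216000/504) = ln(2.692) / ln(428.6) = 0.9904 / 6.0605 = 0.1634

0.16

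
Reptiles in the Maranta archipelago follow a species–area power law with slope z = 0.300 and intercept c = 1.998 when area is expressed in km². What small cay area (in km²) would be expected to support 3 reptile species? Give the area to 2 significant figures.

3 = 1.998 × A^0.3  ⇒  A^0.3 = 3/1.998 = 1.502
ln A = ln(1.502) / 0.3 = 0.4065 / 0.3 = 1.3549
A = e^1.3549 ≈ 3.876 km²

3.9 km²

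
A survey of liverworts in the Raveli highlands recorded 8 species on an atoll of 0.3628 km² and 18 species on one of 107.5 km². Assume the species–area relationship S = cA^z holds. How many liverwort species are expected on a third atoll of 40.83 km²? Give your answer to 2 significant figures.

16

z = ln(18/8) / ln(107.5/0.3628) = 0.8109 / 5.6914 = 0.1425
c = 8 / 0.3628^0.1425 = 8 / 0.8655 = 9.243
S₃ = 9.243 × 40.83^0.1425 = 9.243 × 1.696 ≈ 15.68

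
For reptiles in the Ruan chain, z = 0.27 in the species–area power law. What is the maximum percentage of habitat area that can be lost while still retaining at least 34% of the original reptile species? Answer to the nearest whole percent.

98%

Need (A_new/A_old)^0.27 = 0.34, so A_new/A_old = 0.34^(1/0.27) = 0.34^3.704
ln(A_new/A_old) = ln 0.34 / 0.27 = -1.0788 / 0.27 = -3.9956
A_new/A_old = e^-3.9956 ≈ 0.0184
Fraction that can be lost = 1 − 0.0184 = 0.9816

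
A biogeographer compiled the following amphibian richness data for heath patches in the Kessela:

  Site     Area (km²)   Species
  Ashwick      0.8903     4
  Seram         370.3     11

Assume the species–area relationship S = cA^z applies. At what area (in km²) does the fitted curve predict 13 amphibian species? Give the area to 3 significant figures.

1000 km²

z = ln(11/4) / ln(370.3/0.8903) = 1.0116 / 6.0305 = 0.1677
c = 4 / 0.8903^0.1677 = 4 / 0.9807 = 4.079
A = (13/4.079)^(1/0.1677) ⇒ ln A = ln(3.187)/0.1677 = 6.9102
A = e^6.9102 ≈ 1002 km²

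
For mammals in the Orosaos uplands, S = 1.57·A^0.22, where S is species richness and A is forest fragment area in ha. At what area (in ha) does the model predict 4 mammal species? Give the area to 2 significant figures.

4 = 1.57 × A^0.22  ⇒  A^0.22 = 4/1.57 = 2.548
ln A = ln(2.548) / 0.22 = 0.9352 / 0.22 = 4.2510
A = e^4.2510 ≈ 70.18 ha

70 ha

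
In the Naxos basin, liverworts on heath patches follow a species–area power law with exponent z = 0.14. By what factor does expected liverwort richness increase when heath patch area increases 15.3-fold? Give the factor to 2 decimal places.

1.47

S₂/S₁ = (A₂/A₁)^z = 15.3^0.14
ln(S₂/S₁) = 0.14 × ln 15.3 = 0.14 × 2.7279 = 0.3819
S₂/S₁ = e^0.3819 ≈ 1.465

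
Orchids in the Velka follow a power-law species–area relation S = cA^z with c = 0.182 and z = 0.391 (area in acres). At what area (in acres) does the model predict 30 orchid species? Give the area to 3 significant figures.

468000 acres

30 = 0.182 × A^0.391  ⇒  A^0.391 = 30/0.182 = 164.8
ln A = ln(164.8) / 0.391 = 5.1049 / 0.391 = 13.0561
A = e^13.0561 ≈ 467955 acres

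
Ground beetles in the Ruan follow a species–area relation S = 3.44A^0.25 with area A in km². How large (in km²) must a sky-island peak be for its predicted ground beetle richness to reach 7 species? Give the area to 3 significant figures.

7 = 3.44 × A^0.25  ⇒  A^0.25 = 7/3.44 = 2.035
ln A = ln(2.035) / 0.25 = 0.7104 / 0.25 = 2.8418
A = e^2.8418 ≈ 17.15 km²

17.1 km²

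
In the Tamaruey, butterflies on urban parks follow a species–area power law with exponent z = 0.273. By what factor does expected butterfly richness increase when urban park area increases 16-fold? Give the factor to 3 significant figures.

S₂/S₁ = (A₂/A₁)^z = 16^0.273
ln(S₂/S₁) = 0.273 × ln 16 = 0.273 × 2.7726 = 0.7569
S₂/S₁ = e^0.7569 ≈ 2.132

2.13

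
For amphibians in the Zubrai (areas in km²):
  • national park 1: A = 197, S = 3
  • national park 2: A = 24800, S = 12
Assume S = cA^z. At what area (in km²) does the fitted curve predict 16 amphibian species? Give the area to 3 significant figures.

67600 km²

z = ln(12/3) / ln(24800/197) = 1.3863 / 4.8354 = 0.2867
c = 3 / 197^0.2867 = 3 / 4.548 = 0.6596
A = (16/0.6596)^(1/0.2867) ⇒ ln A = ln(24.26)/0.2867 = 11.1220
A = e^11.1220 ≈ 67645 km²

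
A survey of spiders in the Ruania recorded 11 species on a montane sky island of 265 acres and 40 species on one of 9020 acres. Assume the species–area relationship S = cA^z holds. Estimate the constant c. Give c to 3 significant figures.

z = ln(S₂/S₁) / ln(A₂/A₁) = ln(40/11) / ln(9020/265) = 1.2910 / 3.5275 = 0.3660
c = S₁ / A₁^z = 11 / 265^0.3660 = 11 / 7.707 = 1.427

1.43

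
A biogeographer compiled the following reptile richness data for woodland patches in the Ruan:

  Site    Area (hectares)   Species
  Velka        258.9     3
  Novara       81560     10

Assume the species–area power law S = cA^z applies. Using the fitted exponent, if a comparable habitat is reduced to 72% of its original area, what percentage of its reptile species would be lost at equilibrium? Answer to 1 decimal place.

6.6%

z = ln(10/3) / ln(81560/258.9) = 1.2040 / 5.7527 = 0.2093
S_new/S_old = (A_new/A_old)^z = 0.72^0.2093 = exp(0.2093 × -0.3285) = 0.9336
Fraction lost = 1 − 0.9336 = 0.06644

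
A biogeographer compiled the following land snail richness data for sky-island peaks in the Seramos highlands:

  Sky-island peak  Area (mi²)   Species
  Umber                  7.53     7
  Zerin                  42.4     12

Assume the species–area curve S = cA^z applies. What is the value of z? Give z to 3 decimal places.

0.312

Taking logs: ln S = ln c + z ln A, so z = (ln S₂ − ln S₁)/(ln A₂ − ln A₁).
z = ln(12/7) / ln(42.4/7.53) = ln(1.714) / ln(5.631) = 0.5390 / 1.7283 = 0.3119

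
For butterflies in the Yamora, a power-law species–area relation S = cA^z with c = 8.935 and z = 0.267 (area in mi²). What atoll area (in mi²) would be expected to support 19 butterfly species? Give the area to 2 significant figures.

17 mi²

19 = 8.935 × A^0.267  ⇒  A^0.267 = 19/8.935 = 2.126
ln A = ln(2.126) / 0.267 = 0.7545 / 0.267 = 2.8257
A = e^2.8257 ≈ 16.87 mi²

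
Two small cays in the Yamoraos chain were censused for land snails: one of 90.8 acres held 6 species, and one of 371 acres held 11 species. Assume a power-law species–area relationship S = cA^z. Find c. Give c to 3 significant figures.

0.861

z = ln(S₂/S₁) / ln(A₂/A₁) = ln(11/6) / ln(371/90.8) = 0.6061 / 1.4075 = 0.4306
c = S₁ / A₁^z = 6 / 90.8^0.4306 = 6 / 6.97 = 0.8609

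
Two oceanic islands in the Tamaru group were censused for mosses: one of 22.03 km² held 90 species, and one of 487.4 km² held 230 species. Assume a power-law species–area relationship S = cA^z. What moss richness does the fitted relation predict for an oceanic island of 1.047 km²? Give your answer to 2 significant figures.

36

z = ln(230/90) / ln(487.4/22.03) = 0.9383 / 3.0967 = 0.3030
c = 90 / 22.03^0.3030 = 90 / 2.552 = 35.26
S₃ = 35.26 × 1.047^0.3030 = 35.26 × 1.014 ≈ 35.76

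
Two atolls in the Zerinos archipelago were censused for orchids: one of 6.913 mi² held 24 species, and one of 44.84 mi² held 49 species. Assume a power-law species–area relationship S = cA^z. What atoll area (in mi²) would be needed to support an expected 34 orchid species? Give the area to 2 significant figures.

17 mi²

z = ln(49/24) / ln(44.84/6.913) = 0.7138 / 1.8697 = 0.3818
c = 24 / 6.913^0.3818 = 24 / 2.092 = 11.47
A = (34/11.47)^(1/0.3818) ⇒ ln A = ln(2.964)/0.3818 = 2.8458
A = e^2.8458 ≈ 17.22 mi²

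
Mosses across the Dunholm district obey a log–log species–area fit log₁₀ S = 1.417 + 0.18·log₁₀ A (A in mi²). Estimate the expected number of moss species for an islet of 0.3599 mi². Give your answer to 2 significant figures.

22

S = 26.12 × 0.3599^0.18
ln S = ln 26.12 + 0.18 × ln 0.3599 = 3.2628 + 0.18 × -1.0219 = 3.0788
S = e^3.0788 ≈ 21.73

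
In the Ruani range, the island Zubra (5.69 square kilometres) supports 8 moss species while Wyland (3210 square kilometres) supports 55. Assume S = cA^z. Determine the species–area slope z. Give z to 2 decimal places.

0.30

Taking logs: ln S = ln c + z ln A, so z = (ln S₂ − ln S₁)/(ln A₂ − ln A₁).
z = ln(55/8) / ln(3210/5.69) = ln(6.875) / ln(564.1) = 1.9279 / 6.3353 = 0.3043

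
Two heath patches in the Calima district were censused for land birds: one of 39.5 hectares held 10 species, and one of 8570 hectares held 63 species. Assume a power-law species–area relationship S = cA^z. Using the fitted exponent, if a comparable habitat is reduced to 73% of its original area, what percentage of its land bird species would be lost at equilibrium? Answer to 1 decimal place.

z = ln(63/10) / ln(8570/39.5) = 1.8405 / 5.3797 = 0.3421
S_new/S_old = (A_new/A_old)^z = 0.73^0.3421 = exp(0.3421 × -0.3147) = 0.8979
Fraction lost = 1 − 0.8979 = 0.1021

10.2%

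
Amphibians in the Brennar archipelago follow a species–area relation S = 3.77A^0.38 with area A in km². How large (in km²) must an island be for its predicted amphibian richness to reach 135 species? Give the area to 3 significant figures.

135 = 3.77 × A^0.38  ⇒  A^0.38 = 135/3.77 = 35.81
ln A = ln(35.81) / 0.38 = 3.5782 / 0.38 = 9.4163
A = e^9.4163 ≈ 12287 km²

12300 km²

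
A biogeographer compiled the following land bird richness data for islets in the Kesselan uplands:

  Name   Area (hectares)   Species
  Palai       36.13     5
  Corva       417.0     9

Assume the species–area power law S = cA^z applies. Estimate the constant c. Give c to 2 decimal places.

2.11

z = ln(S₂/S₁) / ln(A₂/A₁) = ln(9/5) / ln(417/36.13) = 0.5878 / 2.4460 = 0.2403
c = S₁ / A₁^z = 5 / 36.13^0.2403 = 5 / 2.368 = 2.112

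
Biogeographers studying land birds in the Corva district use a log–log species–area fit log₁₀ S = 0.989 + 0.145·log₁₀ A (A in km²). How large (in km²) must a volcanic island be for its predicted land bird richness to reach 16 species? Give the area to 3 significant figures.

30.4 km²

16 = 9.75 × A^0.145  ⇒  A^0.145 = 16/9.75 = 1.641
ln A = ln(1.641) / 0.145 = 0.4953 / 0.145 = 3.4161
A = e^3.4161 ≈ 30.45 km²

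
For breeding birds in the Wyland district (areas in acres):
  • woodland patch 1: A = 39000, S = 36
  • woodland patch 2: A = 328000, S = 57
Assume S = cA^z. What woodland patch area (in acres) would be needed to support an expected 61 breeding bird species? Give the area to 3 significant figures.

z = ln(57/36) / ln(328000/39000) = 0.4595 / 2.1295 = 0.2158
c = 36 / 39000^0.2158 = 36 / 9.789 = 3.678
A = (61/3.678)^(1/0.2158) ⇒ ln A = ln(16.59)/0.2158 = 13.0151
A = e^13.0151 ≈ 449125 acres

449000 acres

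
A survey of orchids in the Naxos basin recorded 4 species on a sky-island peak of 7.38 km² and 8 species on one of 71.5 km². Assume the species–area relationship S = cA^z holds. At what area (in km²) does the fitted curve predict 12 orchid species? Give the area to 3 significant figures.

z = ln(8/4) / ln(71.5/7.38) = 0.6931 / 2.2709 = 0.3052
c = 4 / 7.38^0.3052 = 4 / 1.841 = 2.173
A = (12/2.173)^(1/0.3052) ⇒ ln A = ln(5.522)/0.3052 = 5.5981
A = e^5.5981 ≈ 269.9 km²

270 km²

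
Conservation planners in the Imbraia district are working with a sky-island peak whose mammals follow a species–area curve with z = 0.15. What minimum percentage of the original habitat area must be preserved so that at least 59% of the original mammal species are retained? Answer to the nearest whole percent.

Need (A_new/A_old)^0.15 = 0.59, so A_new/A_old = 0.59^(1/0.15) = 0.59^6.667
ln(A_new/A_old) = ln 0.59 / 0.15 = -0.5276 / 0.15 = -3.5176
A_new/A_old = e^-3.5176 ≈ 0.02967

3%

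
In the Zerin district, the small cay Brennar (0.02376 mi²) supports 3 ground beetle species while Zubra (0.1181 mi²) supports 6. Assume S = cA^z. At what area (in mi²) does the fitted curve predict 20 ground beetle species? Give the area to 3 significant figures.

1.91 mi²

z = ln(6/3) / ln(0.1181/0.02376) = 0.6931 / 1.6035 = 0.4323
c = 3 / 0.02376^0.4323 = 3 / 0.1986 = 15.11
A = (20/15.11)^(1/0.4323) ⇒ ln A = ln(1.324)/0.4323 = 0.6490
A = e^0.6490 ≈ 1.914 mi²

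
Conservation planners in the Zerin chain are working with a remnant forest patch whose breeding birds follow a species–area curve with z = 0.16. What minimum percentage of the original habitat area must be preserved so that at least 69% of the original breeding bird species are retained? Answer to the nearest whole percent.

Need (A_new/A_old)^0.16 = 0.69, so A_new/A_old = 0.69^(1/0.16) = 0.69^6.25
ln(A_new/A_old) = ln 0.69 / 0.16 = -0.3711 / 0.16 = -2.3191
A_new/A_old = e^-2.3191 ≈ 0.09836

10%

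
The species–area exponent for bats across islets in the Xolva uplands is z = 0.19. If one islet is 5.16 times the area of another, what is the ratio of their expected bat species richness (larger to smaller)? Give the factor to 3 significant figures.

S₂/S₁ = (A₂/A₁)^z = 5.16^0.19
ln(S₂/S₁) = 0.19 × ln 5.16 = 0.19 × 1.6409 = 0.3118
S₂/S₁ = e^0.3118 ≈ 1.366

1.37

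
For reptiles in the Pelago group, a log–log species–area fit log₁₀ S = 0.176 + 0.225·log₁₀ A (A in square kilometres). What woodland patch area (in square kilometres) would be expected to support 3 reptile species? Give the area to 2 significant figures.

3 = 1.5 × A^0.225  ⇒  A^0.225 = 3/1.5 = 2
ln A = ln(2) / 0.225 = 0.6934 / 0.225 = 3.0816
A = e^3.0816 ≈ 21.79 square kilometres

22 square kilometres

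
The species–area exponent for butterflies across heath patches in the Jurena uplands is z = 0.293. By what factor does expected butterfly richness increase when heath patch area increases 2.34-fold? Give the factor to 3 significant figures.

S₂/S₁ = (A₂/A₁)^z = 2.34^0.293
ln(S₂/S₁) = 0.293 × ln 2.34 = 0.293 × 0.8502 = 0.2491
S₂/S₁ = e^0.2491 ≈ 1.283

1.28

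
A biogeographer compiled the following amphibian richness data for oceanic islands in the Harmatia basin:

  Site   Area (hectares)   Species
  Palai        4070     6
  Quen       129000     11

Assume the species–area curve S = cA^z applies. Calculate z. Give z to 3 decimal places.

0.175

Taking logs: ln S = ln c + z ln A, so z = (ln S₂ − ln S₁)/(ln A₂ − ln A₁).
z = ln(11/6) / ln(129000/4070) = ln(1.833) / ln(31.7) = 0.6061 / 3.4562 = 0.1754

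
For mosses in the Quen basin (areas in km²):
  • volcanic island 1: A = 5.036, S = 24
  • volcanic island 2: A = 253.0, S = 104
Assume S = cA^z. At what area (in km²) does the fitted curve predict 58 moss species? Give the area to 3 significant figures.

z = ln(104/24) / ln(253/5.036) = 1.4663 / 3.9168 = 0.3744
c = 24 / 5.036^0.3744 = 24 / 1.832 = 13.1
A = (58/13.1)^(1/0.3744) ⇒ ln A = ln(4.426)/0.3744 = 3.9736
A = e^3.9736 ≈ 53.18 km²

53.2 km²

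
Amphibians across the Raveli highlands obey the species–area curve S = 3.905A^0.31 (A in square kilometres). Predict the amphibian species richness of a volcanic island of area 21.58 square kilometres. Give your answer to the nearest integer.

10 species

S = 3.905 × 21.58^0.31
ln S = ln 3.905 + 0.31 × ln 21.58 = 1.3623 + 0.31 × 3.0718 = 2.3145
S = e^2.3145 ≈ 10.12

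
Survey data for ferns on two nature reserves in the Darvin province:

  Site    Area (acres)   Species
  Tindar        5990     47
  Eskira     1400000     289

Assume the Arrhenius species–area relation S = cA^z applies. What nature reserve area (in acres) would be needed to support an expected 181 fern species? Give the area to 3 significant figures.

z = ln(289/47) / ln(1400000/5990) = 1.8163 / 5.4541 = 0.3330
c = 47 / 5990^0.3330 = 47 / 18.11 = 2.595
A = (181/2.595)^(1/0.3330) ⇒ ln A = ln(69.74)/0.3330 = 12.7468
A = e^12.7468 ≈ 343461 acres

343000 acres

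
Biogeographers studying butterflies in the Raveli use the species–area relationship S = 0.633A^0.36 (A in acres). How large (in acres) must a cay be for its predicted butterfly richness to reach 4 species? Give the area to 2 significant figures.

170 acres

4 = 0.633 × A^0.36  ⇒  A^0.36 = 4/0.633 = 6.319
ln A = ln(6.319) / 0.36 = 1.8436 / 0.36 = 5.1211
A = e^5.1211 ≈ 167.5 acres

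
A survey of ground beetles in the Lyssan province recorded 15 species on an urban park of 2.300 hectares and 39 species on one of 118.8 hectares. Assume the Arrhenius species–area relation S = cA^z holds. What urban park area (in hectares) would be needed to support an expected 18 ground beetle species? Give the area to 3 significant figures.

z = ln(39/15) / ln(118.8/2.3) = 0.9555 / 3.9445 = 0.2422
c = 15 / 2.3^0.2422 = 15 / 1.224 = 12.26
A = (18/12.26)^(1/0.2422) ⇒ ln A = ln(1.468)/0.2422 = 1.5856
A = e^1.5856 ≈ 4.882 hectares

4.88 hectares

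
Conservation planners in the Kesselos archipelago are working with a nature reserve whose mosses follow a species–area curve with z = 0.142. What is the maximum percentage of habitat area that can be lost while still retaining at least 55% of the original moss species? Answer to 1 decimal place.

98.5%

Need (A_new/A_old)^0.142 = 0.55, so A_new/A_old = 0.55^(1/0.142) = 0.55^7.042
ln(A_new/A_old) = ln 0.55 / 0.142 = -0.5978 / 0.142 = -4.2101
A_new/A_old = e^-4.2101 ≈ 0.01484
Fraction that can be lost = 1 − 0.01484 = 0.9852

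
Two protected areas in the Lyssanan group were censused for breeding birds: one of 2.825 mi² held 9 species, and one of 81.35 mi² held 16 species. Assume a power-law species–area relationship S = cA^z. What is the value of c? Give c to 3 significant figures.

z = ln(S₂/S₁) / ln(A₂/A₁) = ln(16/9) / ln(81.35/2.825) = 0.5754 / 3.3603 = 0.1712
c = S₁ / A₁^z = 9 / 2.825^0.1712 = 9 / 1.195 = 7.534

7.53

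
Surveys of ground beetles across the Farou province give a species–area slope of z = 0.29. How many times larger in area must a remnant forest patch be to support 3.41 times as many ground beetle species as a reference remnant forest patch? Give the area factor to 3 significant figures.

68.7

(A₂/A₁)^0.29 = 3.41, so A₂/A₁ = 3.41^(1/0.29) = 3.41^3.448
ln(A₂/A₁) = ln 3.41 / 0.29 = 1.2267 / 0.29 = 4.2300
A₂/A₁ = e^4.2300 ≈ 68.72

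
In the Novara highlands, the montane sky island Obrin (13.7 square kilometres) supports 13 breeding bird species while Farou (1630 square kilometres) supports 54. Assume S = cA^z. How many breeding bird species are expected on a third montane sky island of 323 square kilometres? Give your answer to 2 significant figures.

33

z = ln(54/13) / ln(1630/13.7) = 1.4240 / 4.7789 = 0.2980
c = 13 / 13.7^0.2980 = 13 / 2.181 = 5.96
S₃ = 5.96 × 323^0.2980 = 5.96 × 5.594 ≈ 33.34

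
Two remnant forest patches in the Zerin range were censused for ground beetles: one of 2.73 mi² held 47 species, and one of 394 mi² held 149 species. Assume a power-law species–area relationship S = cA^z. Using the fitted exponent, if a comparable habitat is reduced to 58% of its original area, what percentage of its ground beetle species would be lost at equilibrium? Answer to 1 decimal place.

11.9%

z = ln(149/47) / ln(394/2.73) = 1.1538 / 4.9720 = 0.2321
S_new/S_old = (A_new/A_old)^z = 0.58^0.2321 = exp(0.2321 × -0.5447) = 0.8813
Fraction lost = 1 − 0.8813 = 0.1187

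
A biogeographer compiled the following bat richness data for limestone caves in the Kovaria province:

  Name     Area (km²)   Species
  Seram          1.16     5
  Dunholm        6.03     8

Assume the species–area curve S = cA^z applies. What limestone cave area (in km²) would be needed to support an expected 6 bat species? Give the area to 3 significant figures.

z = ln(8/5) / ln(6.03/1.16) = 0.4700 / 1.6483 = 0.2851
c = 5 / 1.16^0.2851 = 5 / 1.043 = 4.793
A = (6/4.793)^(1/0.2851) ⇒ ln A = ln(1.252)/0.2851 = 0.7878
A = e^0.7878 ≈ 2.199 km²

2.20 km²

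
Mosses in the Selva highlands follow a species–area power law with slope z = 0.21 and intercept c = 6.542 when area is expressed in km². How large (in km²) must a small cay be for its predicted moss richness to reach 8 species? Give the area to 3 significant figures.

2.61 km²

8 = 6.542 × A^0.21  ⇒  A^0.21 = 8/6.542 = 1.223
ln A = ln(1.223) / 0.21 = 0.2012 / 0.21 = 0.9581
A = e^0.9581 ≈ 2.607 km²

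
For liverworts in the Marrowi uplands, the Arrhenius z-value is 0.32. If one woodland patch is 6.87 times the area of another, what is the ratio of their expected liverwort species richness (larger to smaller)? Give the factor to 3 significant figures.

S₂/S₁ = (A₂/A₁)^z = 6.87^0.32
ln(S₂/S₁) = 0.32 × ln 6.87 = 0.32 × 1.9272 = 0.6167
S₂/S₁ = e^0.6167 ≈ 1.853

1.85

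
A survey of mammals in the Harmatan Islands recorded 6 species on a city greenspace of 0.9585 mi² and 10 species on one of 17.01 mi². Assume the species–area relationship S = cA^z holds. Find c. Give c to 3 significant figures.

6.05

z = ln(S₂/S₁) / ln(A₂/A₁) = ln(10/6) / ln(17.01/0.9585) = 0.5108 / 2.8762 = 0.1776
c = S₁ / A₁^z = 6 / 0.9585^0.1776 = 6 / 0.9925 = 6.045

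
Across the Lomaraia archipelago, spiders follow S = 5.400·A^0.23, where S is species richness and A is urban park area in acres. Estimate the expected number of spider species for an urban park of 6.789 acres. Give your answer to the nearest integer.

S = 5.4 × 6.789^0.23
ln S = ln 5.4 + 0.23 × ln 6.789 = 1.6864 + 0.23 × 1.9153 = 2.1269
S = e^2.1269 ≈ 8.389

8 species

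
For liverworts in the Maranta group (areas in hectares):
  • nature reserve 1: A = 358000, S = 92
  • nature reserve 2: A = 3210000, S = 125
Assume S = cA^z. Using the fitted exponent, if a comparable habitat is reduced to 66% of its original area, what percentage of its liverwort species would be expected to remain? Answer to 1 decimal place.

z = ln(125/92) / ln(3210000/358000) = 0.3065 / 2.1935 = 0.1397
S_new/S_old = (A_new/A_old)^z = 0.66^0.1397 = exp(0.1397 × -0.4155) = 0.9436

94.4%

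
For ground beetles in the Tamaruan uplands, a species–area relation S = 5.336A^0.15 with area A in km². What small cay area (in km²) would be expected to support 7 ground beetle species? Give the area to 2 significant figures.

6.1 km²

7 = 5.336 × A^0.15  ⇒  A^0.15 = 7/5.336 = 1.312
ln A = ln(1.312) / 0.15 = 0.2714 / 0.15 = 1.8096
A = e^1.8096 ≈ 6.108 km²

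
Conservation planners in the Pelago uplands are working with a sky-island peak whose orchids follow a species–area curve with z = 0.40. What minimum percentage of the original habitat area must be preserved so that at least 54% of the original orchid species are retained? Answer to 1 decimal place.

Need (A_new/A_old)^0.4 = 0.54, so A_new/A_old = 0.54^(1/0.4) = 0.54^2.5
ln(A_new/A_old) = ln 0.54 / 0.4 = -0.6162 / 0.4 = -1.5405
A_new/A_old = e^-1.5405 ≈ 0.2143

21.4%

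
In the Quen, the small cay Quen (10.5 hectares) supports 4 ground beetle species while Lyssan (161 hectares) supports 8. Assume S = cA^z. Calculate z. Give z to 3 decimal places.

Taking logs: ln S = ln c + z ln A, so z = (ln S₂ − ln S₁)/(ln A₂ − ln A₁).
z = ln(8/4) / ln(161/10.5) = ln(2) / ln(15.33) = 0.6931 / 2.7300 = 0.2539

0.254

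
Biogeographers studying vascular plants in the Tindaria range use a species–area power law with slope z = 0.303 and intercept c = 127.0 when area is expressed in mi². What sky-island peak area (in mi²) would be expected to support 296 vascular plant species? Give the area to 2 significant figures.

16 mi²

296 = 127 × A^0.303  ⇒  A^0.303 = 296/127 = 2.331
ln A = ln(2.331) / 0.303 = 0.8462 / 0.303 = 2.7926
A = e^2.7926 ≈ 16.32 mi²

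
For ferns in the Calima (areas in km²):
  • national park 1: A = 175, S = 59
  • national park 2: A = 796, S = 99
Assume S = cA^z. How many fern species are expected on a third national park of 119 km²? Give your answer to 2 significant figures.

52

z = ln(99/59) / ln(796/175) = 0.5176 / 1.5148 = 0.3417
c = 59 / 175^0.3417 = 59 / 5.84 = 10.1
S₃ = 10.1 × 119^0.3417 = 10.1 × 5.119 ≈ 51.72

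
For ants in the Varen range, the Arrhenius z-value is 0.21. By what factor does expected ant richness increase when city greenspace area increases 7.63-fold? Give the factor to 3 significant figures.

S₂/S₁ = (A₂/A₁)^z = 7.63^0.21
ln(S₂/S₁) = 0.21 × ln 7.63 = 0.21 × 2.0321 = 0.4267
S₂/S₁ = e^0.4267 ≈ 1.532

1.53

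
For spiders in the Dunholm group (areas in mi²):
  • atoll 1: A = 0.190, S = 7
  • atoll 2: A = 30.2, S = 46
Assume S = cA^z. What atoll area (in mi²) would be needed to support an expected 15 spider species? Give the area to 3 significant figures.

1.48 mi²

z = ln(46/7) / ln(30.2/0.19) = 1.8827 / 5.0686 = 0.3715
c = 7 / 0.19^0.3715 = 7 / 0.5396 = 12.97
A = (15/12.97)^(1/0.3715) ⇒ ln A = ln(1.156)/0.3715 = 0.3911
A = e^0.3911 ≈ 1.479 mi²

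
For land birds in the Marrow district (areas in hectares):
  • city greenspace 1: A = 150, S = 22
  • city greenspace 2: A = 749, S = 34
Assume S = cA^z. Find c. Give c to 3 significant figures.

z = ln(S₂/S₁) / ln(A₂/A₁) = ln(34/22) / ln(749/150) = 0.4353 / 1.6081 = 0.2707
c = S₁ / A₁^z = 22 / 150^0.2707 = 22 / 3.882 = 5.667

5.67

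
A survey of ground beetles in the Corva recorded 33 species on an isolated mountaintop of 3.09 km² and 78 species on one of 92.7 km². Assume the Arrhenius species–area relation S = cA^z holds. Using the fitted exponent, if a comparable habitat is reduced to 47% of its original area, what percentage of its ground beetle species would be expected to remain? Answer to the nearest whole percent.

83%

z = ln(78/33) / ln(92.7/3.09) = 0.8602 / 3.4012 = 0.2529
S_new/S_old = (A_new/A_old)^z = 0.47^0.2529 = exp(0.2529 × -0.7550) = 0.8262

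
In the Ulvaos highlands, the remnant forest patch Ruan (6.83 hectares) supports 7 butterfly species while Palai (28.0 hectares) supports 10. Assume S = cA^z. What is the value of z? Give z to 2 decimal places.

0.25

Taking logs: ln S = ln c + z ln A, so z = (ln S₂ − ln S₁)/(ln A₂ − ln A₁).
z = ln(10/7) / ln(28/6.83) = ln(1.429) / ln(4.1) = 0.3567 / 1.4109 = 0.2528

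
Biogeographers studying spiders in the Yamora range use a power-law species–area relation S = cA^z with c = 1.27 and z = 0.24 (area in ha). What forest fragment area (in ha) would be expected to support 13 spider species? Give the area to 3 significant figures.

13 = 1.27 × A^0.24  ⇒  A^0.24 = 13/1.27 = 10.24
ln A = ln(10.24) / 0.24 = 2.3259 / 0.24 = 9.6914
A = e^9.6914 ≈ 16178 ha

16200 ha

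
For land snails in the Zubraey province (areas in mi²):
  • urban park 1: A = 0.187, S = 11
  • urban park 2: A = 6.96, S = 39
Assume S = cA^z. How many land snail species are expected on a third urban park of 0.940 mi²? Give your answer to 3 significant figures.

z = ln(39/11) / ln(6.96/0.187) = 1.2657 / 3.6168 = 0.3499
c = 11 / 0.187^0.3499 = 11 / 0.5561 = 19.78
S₃ = 19.78 × 0.94^0.3499 = 19.78 × 0.9786 ≈ 19.36

19.4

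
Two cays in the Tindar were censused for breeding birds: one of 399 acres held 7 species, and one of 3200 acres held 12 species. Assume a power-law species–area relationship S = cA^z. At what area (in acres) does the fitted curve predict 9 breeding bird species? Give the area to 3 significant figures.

1050 acres

z = ln(12/7) / ln(3200/399) = 0.5390 / 2.0819 = 0.2589
c = 7 / 399^0.2589 = 7 / 4.714 = 1.485
A = (9/1.485)^(1/0.2589) ⇒ ln A = ln(6.061)/0.2589 = 6.9597
A = e^6.9597 ≈ 1053 acres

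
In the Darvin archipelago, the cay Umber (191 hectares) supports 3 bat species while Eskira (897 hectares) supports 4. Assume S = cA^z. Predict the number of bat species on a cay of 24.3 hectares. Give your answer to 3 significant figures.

2.04

z = ln(4/3) / ln(897/191) = 0.2877 / 1.5468 = 0.1860
c = 3 / 191^0.1860 = 3 / 2.656 = 1.129
S₃ = 1.129 × 24.3^0.1860 = 1.129 × 1.81 ≈ 2.044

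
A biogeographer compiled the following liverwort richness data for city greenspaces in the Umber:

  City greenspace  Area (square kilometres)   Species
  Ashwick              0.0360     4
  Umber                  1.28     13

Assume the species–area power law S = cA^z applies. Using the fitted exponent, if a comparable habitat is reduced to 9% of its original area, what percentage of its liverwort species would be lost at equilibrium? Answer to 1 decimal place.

z = ln(13/4) / ln(1.28/0.036) = 1.1787 / 3.5711 = 0.3301
S_new/S_old = (A_new/A_old)^z = 0.09^0.3301 = exp(0.3301 × -2.4079) = 0.4517
Fraction lost = 1 − 0.4517 = 0.5483

54.8%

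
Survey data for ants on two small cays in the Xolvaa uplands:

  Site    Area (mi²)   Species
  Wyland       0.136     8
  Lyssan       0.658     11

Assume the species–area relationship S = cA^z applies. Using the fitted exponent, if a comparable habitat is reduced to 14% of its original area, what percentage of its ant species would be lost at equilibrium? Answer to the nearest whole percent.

z = ln(11/8) / ln(0.658/0.136) = 0.3185 / 1.5766 = 0.2020
S_new/S_old = (A_new/A_old)^z = 0.14^0.2020 = exp(0.2020 × -1.9661) = 0.6722
Fraction lost = 1 − 0.6722 = 0.3278

33%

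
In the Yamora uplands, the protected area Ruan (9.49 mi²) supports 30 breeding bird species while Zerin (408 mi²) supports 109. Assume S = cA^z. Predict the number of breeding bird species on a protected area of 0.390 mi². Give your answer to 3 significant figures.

10.0

z = ln(109/30) / ln(408/9.49) = 1.2902 / 3.7610 = 0.3430
c = 30 / 9.49^0.3430 = 30 / 2.164 = 13.86
S₃ = 13.86 × 0.39^0.3430 = 13.86 × 0.724 ≈ 10.04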